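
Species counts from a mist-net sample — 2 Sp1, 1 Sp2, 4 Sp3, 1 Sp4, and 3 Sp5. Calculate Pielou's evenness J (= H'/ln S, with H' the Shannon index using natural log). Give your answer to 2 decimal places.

Total N = 2+1+4+1+3 = 11, so the proportions are 0.1818, 0.0909, 0.3636, 0.0909, 0.2727 (working shown to 4 dp, full precision carried).
H' = −Σ pᵢ ln pᵢ = −((-0.3100) + (-0.2180) + (-0.3679) + (-0.2180) + (-0.3543)) = 1.4681.
With S = 5 species, ln S = 1.6094, so J = 1.4681/1.6094 = 0.9122, i.e. 0.91 to 2 decimal places.

0.91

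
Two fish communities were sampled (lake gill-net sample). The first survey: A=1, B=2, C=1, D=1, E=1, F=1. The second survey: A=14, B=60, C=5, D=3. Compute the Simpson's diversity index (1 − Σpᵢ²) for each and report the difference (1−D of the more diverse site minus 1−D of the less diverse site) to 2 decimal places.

0.39

The first survey: N=7, proportions 0.1429, 0.2857, 0.1429, 0.1429, 0.1429, 0.1429, giving 1−D = 0.8163 (working shown to 4 dp, full precision carried).
The second survey: N=82, proportions 0.1707, 0.7317, 0.061, 0.0366, giving 1−D = 0.4304.
Difference = |0.8163 − 0.4304| = 0.3859, i.e. 0.39 to 2 decimal places.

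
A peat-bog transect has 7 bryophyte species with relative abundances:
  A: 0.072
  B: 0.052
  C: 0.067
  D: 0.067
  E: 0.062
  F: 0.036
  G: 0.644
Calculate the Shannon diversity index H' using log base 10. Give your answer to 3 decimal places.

0.556

Each pᵢ log₁₀ pᵢ term (working shown to 5 dp, full precision carried): 0.072×(-1.14267)=-0.08227, 0.052×(-1.28400)=-0.06677, 0.067×(-1.17393)=-0.07865, 0.067×(-1.17393)=-0.07865, 0.062×(-1.20761)=-0.07487, 0.036×(-1.44370)=-0.05197, 0.644×(-0.19111)=-0.12308.
Sum = -0.55627, so H' = 0.556.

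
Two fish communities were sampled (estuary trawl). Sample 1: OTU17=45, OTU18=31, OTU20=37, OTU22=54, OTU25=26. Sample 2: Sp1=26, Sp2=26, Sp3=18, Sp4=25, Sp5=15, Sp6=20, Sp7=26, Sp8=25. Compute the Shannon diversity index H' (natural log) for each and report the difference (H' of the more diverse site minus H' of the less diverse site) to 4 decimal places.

0.4861

Sample 1: N=193, proportions 0.2331606, 0.1606218, 0.1917098, 0.2797927, 0.134715, giving H' = 1.5763014 (working shown to 7 dp, full precision carried).
Sample 2: N=181, proportions 0.1436464, 0.1436464, 0.0994475, 0.1381215, 0.0828729, 0.1104972, 0.1436464, 0.1381215, giving H' = 2.0623787.
Difference = |1.5763014 − 2.0623787| = 0.4860773, i.e. 0.4861 to 4 decimal places.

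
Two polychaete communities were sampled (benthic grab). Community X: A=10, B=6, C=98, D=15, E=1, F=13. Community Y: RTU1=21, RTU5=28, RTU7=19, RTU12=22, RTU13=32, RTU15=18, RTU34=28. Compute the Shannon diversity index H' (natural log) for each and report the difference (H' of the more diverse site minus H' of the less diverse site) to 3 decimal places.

Community X: N=143, proportions 0.06993, 0.04196, 0.68531, 0.1049, 0.00699, 0.09091, giving H' = 1.06726 (working shown to 5 dp, full precision carried).
Community Y: N=168, proportions 0.125, 0.16667, 0.1131, 0.13095, 0.19048, 0.10714, 0.16667, giving H' = 1.92506.
Difference = |1.06726 − 1.92506| = 0.85780, i.e. 0.858 to 3 decimal places.

0.858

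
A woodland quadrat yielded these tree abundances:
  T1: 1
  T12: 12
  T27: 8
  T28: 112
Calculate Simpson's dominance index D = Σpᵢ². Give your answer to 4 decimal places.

0.7210

Total N = 1+12+8+112 = 133, so the proportions are 0.007519, 0.090226, 0.06015, 0.842105 (working shown to 6 dp, full precision carried).
D = 0.007519² + 0.090226² + 0.06015² + 0.842105² = 0.000057 + 0.008141 + 0.003618 + 0.709141 = 0.720957.
To 4 decimal places, D = 0.7210.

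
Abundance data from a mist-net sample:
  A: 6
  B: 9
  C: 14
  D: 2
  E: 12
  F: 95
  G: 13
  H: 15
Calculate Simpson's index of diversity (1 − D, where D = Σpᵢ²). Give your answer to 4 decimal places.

0.6415

Total N = 6+9+14+2+12+95+13+15 = 166, so the proportions are 0.036145, 0.054217, 0.084337, 0.012048, 0.072289, 0.572289, 0.078313, 0.090361 (working shown to 6 dp, full precision carried).
D = 0.036145² + 0.054217² + 0.084337² + 0.012048² + 0.072289² + 0.572289² + 0.078313² + 0.090361² = 0.001306 + 0.002939 + 0.007113 + 0.000145 + 0.005226 + 0.327515 + 0.006133 + 0.008165 = 0.358543.
So 1 − D = 0.641457, i.e. 0.6415 to 4 decimal places.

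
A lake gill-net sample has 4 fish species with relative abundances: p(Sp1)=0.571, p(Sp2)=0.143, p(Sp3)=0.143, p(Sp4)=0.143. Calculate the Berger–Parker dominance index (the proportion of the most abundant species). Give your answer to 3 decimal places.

The largest proportion is 0.571, i.e. d = 0.571 to 3 decimal places.

0.571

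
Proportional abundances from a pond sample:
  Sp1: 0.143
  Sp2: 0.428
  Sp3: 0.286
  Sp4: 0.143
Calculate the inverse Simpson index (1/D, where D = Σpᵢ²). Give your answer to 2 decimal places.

3.27

D = 0.143² + 0.428² + 0.286² + 0.143² = 0.020449 + 0.183184 + 0.081796 + 0.020449 = 0.305878 (working shown to 6 dp, full precision carried).
So 1/D = 3.2693, i.e. 3.27 to 2 decimal places.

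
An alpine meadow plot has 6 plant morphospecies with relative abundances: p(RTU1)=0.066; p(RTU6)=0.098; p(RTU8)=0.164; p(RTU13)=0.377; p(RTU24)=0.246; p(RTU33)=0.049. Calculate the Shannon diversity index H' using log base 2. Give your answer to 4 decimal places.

2.2565

Each pᵢ log₂ pᵢ term (working shown to 6 dp, full precision carried): 0.066×(-3.921390)=-0.258812, 0.098×(-3.351074)=-0.328405, 0.164×(-2.608232)=-0.427750, 0.377×(-1.407364)=-0.530576, 0.246×(-2.023270)=-0.497724, 0.049×(-4.351074)=-0.213203.
Sum = -2.256470, so H' = 2.2565.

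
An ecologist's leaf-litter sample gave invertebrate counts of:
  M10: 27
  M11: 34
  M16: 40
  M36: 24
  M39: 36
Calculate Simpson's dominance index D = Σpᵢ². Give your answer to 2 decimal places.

0.21

Total N = 27+34+40+24+36 = 161, so the proportions are 0.1677, 0.2112, 0.2484, 0.1491, 0.2236 (working shown to 4 dp, full precision carried).
D = 0.1677² + 0.2112² + 0.2484² + 0.1491² + 0.2236² = 0.0281 + 0.0446 + 0.0617 + 0.0222 + 0.0500 = 0.2067.
To 2 decimal places, D = 0.21.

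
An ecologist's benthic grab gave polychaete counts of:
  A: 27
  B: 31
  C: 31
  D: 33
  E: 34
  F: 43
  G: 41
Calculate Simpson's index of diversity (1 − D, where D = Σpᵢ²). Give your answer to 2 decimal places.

Total N = 27+31+31+33+34+43+41 = 240, so the proportions are 0.1125, 0.1292, 0.1292, 0.1375, 0.1417, 0.1792, 0.1708 (working shown to 4 dp, full precision carried).
D = 0.1125² + 0.1292² + 0.1292² + 0.1375² + 0.1417² + 0.1792² + 0.1708² = 0.0127 + 0.0167 + 0.0167 + 0.0189 + 0.0201 + 0.0321 + 0.0292 = 0.1463.
So 1 − D = 0.8537, i.e. 0.85 to 2 decimal places.

0.85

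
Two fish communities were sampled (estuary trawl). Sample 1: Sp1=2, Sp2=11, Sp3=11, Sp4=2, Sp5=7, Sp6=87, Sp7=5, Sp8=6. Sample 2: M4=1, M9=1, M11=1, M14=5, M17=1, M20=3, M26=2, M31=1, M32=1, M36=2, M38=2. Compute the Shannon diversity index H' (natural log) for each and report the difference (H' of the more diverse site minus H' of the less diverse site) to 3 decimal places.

0.983

Sample 1: N=131, proportions 0.01527, 0.08397, 0.08397, 0.01527, 0.05344, 0.66412, 0.03817, 0.0458, giving H' = 1.23795 (working shown to 5 dp, full precision carried).
Sample 2: N=20, proportions 0.05, 0.05, 0.05, 0.25, 0.05, 0.15, 0.1, 0.05, 0.05, 0.1, 0.1, giving H' = 2.22064.
Difference = |1.23795 − 2.22064| = 0.98269, i.e. 0.983 to 3 decimal places.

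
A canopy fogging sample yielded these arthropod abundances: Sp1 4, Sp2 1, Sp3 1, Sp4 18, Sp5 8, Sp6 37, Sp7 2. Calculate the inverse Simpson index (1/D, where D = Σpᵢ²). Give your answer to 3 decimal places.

Total N = 4+1+1+18+8+37+2 = 71, so the proportions are 0.056338, 0.014085, 0.014085, 0.253521, 0.112676, 0.521127, 0.028169 (working shown to 6 dp, full precision carried).
D = 0.056338² + 0.014085² + 0.014085² + 0.253521² + 0.112676² + 0.521127² + 0.028169² = 0.003174 + 0.000198 + 0.000198 + 0.064273 + 0.012696 + 0.271573 + 0.000793 = 0.352906.
So 1/D = 2.83361, i.e. 2.834 to 3 decimal places.

2.834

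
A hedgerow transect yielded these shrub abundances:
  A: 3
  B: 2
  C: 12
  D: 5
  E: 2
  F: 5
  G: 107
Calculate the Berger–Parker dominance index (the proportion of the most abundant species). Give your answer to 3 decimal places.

Total N = 3+2+12+5+2+5+107 = 136, so the proportions are 0.02206, 0.01471, 0.08824, 0.03676, 0.01471, 0.03676, 0.78676 (working shown to 5 dp, full precision carried).
The largest proportion is 0.78676, i.e. d = 0.787 to 3 decimal places.

0.787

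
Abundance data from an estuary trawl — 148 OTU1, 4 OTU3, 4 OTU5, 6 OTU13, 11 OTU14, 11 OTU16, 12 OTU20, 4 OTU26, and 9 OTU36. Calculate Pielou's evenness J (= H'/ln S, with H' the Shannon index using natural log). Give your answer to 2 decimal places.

0.54

Total N = 148+4+4+6+11+11+12+4+9 = 209, so the proportions are 0.7081, 0.0191, 0.0191, 0.0287, 0.0526, 0.0526, 0.0574, 0.0191, 0.0431 (working shown to 4 dp, full precision carried).
H' = −Σ pᵢ ln pᵢ = −((-0.2444) + (-0.0757) + (-0.0757) + (-0.1019) + (-0.1550) + (-0.1550) + (-0.1641) + (-0.0757) + (-0.1354)) = 1.1829.
With S = 9 species, ln S = 2.1972, so J = 1.1829/2.1972 = 0.5384, i.e. 0.54 to 2 decimal places.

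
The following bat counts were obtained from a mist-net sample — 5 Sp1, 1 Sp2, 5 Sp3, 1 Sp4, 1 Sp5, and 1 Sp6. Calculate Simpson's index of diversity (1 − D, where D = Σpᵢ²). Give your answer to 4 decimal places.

0.7245

Total N = 5+1+5+1+1+1 = 14, so the proportions are 0.357143, 0.071429, 0.357143, 0.071429, 0.071429, 0.071429 (working shown to 6 dp, full precision carried).
D = 0.357143² + 0.071429² + 0.357143² + 0.071429² + 0.071429² + 0.071429² = 0.127551 + 0.005102 + 0.127551 + 0.005102 + 0.005102 + 0.005102 = 0.275510.
So 1 − D = 0.724490, i.e. 0.7245 to 4 decimal places.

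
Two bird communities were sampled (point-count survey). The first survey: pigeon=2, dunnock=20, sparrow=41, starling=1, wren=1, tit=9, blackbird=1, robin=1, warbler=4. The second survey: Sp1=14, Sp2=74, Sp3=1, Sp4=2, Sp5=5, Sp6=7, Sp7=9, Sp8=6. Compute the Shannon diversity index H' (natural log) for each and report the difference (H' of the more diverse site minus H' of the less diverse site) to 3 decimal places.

0.092

The first survey: N=80, proportions 0.025, 0.25, 0.5125, 0.0125, 0.0125, 0.1125, 0.0125, 0.0125, 0.05, giving H' = 1.39606 (working shown to 5 dp, full precision carried).
The second survey: N=118, proportions 0.11864, 0.62712, 0.00847, 0.01695, 0.04237, 0.05932, 0.07627, 0.05085, giving H' = 1.30435.
Difference = |1.39606 − 1.30435| = 0.09171, i.e. 0.092 to 3 decimal places.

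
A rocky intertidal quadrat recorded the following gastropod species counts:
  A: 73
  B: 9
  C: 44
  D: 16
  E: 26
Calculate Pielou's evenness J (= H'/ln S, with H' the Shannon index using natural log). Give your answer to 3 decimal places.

Total N = 73+9+44+16+26 = 168, so the proportions are 0.43452, 0.05357, 0.2619, 0.09524, 0.15476 (working shown to 5 dp, full precision carried).
H' = −Σ pᵢ ln pᵢ = −((-0.36218) + (-0.15679) + (-0.35089) + (-0.22394) + (-0.28877)) = 1.38257.
With S = 5 species, ln S = 1.60944, so J = 1.38257/1.60944 = 0.85904, i.e. 0.859 to 3 decimal places.

0.859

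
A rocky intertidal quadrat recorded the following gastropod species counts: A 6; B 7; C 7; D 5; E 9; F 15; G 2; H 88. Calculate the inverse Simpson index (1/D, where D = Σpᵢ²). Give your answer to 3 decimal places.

Total N = 6+7+7+5+9+15+2+88 = 139, so the proportions are 0.043165, 0.05036, 0.05036, 0.035971, 0.064748, 0.107914, 0.014388, 0.633094 (working shown to 6 dp, full precision carried).
D = 0.043165² + 0.05036² + 0.05036² + 0.035971² + 0.064748² + 0.107914² + 0.014388² + 0.633094² = 0.001863 + 0.002536 + 0.002536 + 0.001294 + 0.004192 + 0.011645 + 0.000207 + 0.400807 = 0.425082.
So 1/D = 2.35249, i.e. 2.352 to 3 decimal places.

2.352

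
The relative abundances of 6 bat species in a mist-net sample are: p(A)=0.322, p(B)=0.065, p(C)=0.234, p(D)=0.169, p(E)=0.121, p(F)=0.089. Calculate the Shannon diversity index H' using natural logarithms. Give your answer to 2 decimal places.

1.65

Each pᵢ ln pᵢ term (working shown to 4 dp, full precision carried): 0.322×(-1.1332)=-0.3649, 0.065×(-2.7334)=-0.1777, 0.234×(-1.4524)=-0.3399, 0.169×(-1.7779)=-0.3005, 0.121×(-2.1120)=-0.2555, 0.089×(-2.4191)=-0.2153.
Sum = -1.6537, so H' = 1.65.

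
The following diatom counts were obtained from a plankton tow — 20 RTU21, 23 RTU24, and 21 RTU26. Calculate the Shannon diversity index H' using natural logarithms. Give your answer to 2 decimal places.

Total N = 20+23+21 = 64, so the proportions are 0.3125, 0.3594, 0.3281 (working shown to 4 dp, full precision carried).
Each pᵢ ln pᵢ term: 0.3125×(-1.1632)=-0.3635, 0.3594×(-1.0234)=-0.3678, 0.3281×(-1.1144)=-0.3656.
Sum = -1.0969, so H' = 1.10.

1.10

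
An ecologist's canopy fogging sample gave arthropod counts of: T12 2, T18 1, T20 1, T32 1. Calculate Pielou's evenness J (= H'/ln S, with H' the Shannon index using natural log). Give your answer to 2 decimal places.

0.96

Total N = 2+1+1+1 = 5, so the proportions are 0.4, 0.2, 0.2, 0.2 (working shown to 4 dp, full precision carried).
H' = −Σ pᵢ ln pᵢ = −((-0.3665) + (-0.3219) + (-0.3219) + (-0.3219)) = 1.3322.
With S = 4 species, ln S = 1.3863, so J = 1.3322/1.3863 = 0.9610, i.e. 0.96 to 2 decimal places.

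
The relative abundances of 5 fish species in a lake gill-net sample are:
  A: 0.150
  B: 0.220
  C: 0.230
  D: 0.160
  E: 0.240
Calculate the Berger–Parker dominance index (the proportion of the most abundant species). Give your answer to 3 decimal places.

The largest proportion is 0.24, i.e. d = 0.240 to 3 decimal places.

0.240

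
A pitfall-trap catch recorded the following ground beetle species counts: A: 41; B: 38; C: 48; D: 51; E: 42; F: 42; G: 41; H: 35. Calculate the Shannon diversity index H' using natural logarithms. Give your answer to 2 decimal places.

2.07

Total N = 41+38+48+51+42+42+41+35 = 338, so the proportions are 0.1213, 0.1124, 0.142, 0.1509, 0.1243, 0.1243, 0.1213, 0.1036 (working shown to 4 dp, full precision carried).
Each pᵢ ln pᵢ term: 0.1213×(-2.1095)=-0.2559, 0.1124×(-2.1855)=-0.2457, 0.142×(-1.9518)=-0.2772, 0.1509×(-1.8912)=-0.2854, 0.1243×(-2.0854)=-0.2591, 0.1243×(-2.0854)=-0.2591, 0.1213×(-2.1095)=-0.2559, 0.1036×(-2.2677)=-0.2348.
Sum = -2.0731, so H' = 2.07.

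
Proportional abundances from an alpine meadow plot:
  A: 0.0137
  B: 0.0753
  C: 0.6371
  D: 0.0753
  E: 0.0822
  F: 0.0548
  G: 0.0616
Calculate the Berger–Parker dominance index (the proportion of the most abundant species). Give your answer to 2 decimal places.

The largest proportion is 0.6371, i.e. d = 0.64 to 2 decimal places.

0.64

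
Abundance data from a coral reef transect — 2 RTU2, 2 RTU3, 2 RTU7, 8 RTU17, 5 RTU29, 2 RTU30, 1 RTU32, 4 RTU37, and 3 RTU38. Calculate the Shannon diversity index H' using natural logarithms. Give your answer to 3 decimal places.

2.020

Total N = 2+2+2+8+5+2+1+4+3 = 29, so the proportions are 0.06897, 0.06897, 0.06897, 0.27586, 0.17241, 0.06897, 0.03448, 0.13793, 0.10345 (working shown to 5 dp, full precision carried).
Each pᵢ ln pᵢ term: 0.06897×(-2.67415)=-0.18442, 0.06897×(-2.67415)=-0.18442, 0.06897×(-2.67415)=-0.18442, 0.27586×(-1.28785)=-0.35527, 0.17241×(-1.75786)=-0.30308, 0.06897×(-2.67415)=-0.18442, 0.03448×(-3.36730)=-0.11611, 0.13793×(-1.98100)=-0.27324, 0.10345×(-2.26868)=-0.23469.
Sum = -2.02009, so H' = 2.020.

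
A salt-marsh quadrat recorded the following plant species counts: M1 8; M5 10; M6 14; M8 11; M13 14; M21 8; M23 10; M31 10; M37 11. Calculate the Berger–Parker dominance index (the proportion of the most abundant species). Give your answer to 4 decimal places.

0.1458

Total N = 8+10+14+11+14+8+10+10+11 = 96, so the proportions are 0.083333, 0.104167, 0.145833, 0.114583, 0.145833, 0.083333, 0.104167, 0.104167, 0.114583 (working shown to 6 dp, full precision carried).
The largest proportion is 0.145833, i.e. d = 0.1458 to 4 decimal places.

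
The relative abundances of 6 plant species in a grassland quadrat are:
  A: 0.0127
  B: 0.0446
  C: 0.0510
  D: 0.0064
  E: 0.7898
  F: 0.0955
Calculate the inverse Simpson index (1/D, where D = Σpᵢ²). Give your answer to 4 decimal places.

D = 0.0127² + 0.0446² + 0.051² + 0.0064² + 0.7898² + 0.0955² = 0.0001613 + 0.0019892 + 0.0026010 + 0.0000410 + 0.6237840 + 0.0091202 = 0.6376967 (working shown to 7 dp, full precision carried).
So 1/D = 1.568144, i.e. 1.5681 to 4 decimal places.

1.5681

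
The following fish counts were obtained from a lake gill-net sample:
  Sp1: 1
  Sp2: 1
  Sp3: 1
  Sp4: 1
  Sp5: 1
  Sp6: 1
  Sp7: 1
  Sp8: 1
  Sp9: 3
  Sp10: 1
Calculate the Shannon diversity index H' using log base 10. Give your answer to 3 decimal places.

Total N = 1+1+1+1+1+1+1+1+3+1 = 12, so the proportions are 0.08333, 0.08333, 0.08333, 0.08333, 0.08333, 0.08333, 0.08333, 0.08333, 0.25, 0.08333 (working shown to 5 dp, full precision carried).
Each pᵢ log₁₀ pᵢ term: 0.08333×(-1.07918)=-0.08993, 0.08333×(-1.07918)=-0.08993, 0.08333×(-1.07918)=-0.08993, 0.08333×(-1.07918)=-0.08993, 0.08333×(-1.07918)=-0.08993, 0.08333×(-1.07918)=-0.08993, 0.08333×(-1.07918)=-0.08993, 0.08333×(-1.07918)=-0.08993, 0.25×(-0.60206)=-0.15051, 0.08333×(-1.07918)=-0.08993.
Sum = -0.95990, so H' = 0.960.

0.960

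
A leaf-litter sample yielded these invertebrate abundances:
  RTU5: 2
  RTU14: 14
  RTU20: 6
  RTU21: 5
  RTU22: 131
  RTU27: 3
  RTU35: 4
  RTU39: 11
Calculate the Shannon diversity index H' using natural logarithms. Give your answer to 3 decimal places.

Total N = 2+14+6+5+131+3+4+11 = 176, so the proportions are 0.01136, 0.07955, 0.03409, 0.02841, 0.74432, 0.01705, 0.02273, 0.0625 (working shown to 5 dp, full precision carried).
Each pᵢ ln pᵢ term: 0.01136×(-4.47734)=-0.05088, 0.07955×(-2.53143)=-0.20136, 0.03409×(-3.37872)=-0.11518, 0.02841×(-3.56105)=-0.10117, 0.74432×(-0.29529)=-0.21979, 0.01705×(-4.07187)=-0.06941, 0.02273×(-3.78419)=-0.08600, 0.0625×(-2.77259)=-0.17329.
Sum = -1.01708, so H' = 1.017.

1.017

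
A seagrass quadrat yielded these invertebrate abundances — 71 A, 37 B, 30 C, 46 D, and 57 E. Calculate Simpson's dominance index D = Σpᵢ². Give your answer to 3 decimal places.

0.218

Total N = 71+37+30+46+57 = 241, so the proportions are 0.29461, 0.15353, 0.12448, 0.19087, 0.23651 (working shown to 5 dp, full precision carried).
D = 0.29461² + 0.15353² + 0.12448² + 0.19087² + 0.23651² = 0.08679 + 0.02357 + 0.01550 + 0.03643 + 0.05594 = 0.21823.
To 3 decimal places, D = 0.218.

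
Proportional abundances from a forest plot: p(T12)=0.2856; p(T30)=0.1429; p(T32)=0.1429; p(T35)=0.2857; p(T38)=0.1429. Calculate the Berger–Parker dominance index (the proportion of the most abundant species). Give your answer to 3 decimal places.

0.286

The largest proportion is 0.2857, i.e. d = 0.286 to 3 decimal places.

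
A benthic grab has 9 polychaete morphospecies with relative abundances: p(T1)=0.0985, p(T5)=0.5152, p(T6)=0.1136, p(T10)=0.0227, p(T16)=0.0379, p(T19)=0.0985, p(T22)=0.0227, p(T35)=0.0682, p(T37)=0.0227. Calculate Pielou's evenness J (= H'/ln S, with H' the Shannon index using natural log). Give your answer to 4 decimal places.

0.7329

H' = −Σ pᵢ ln pᵢ = −((-0.228293) + (-0.341681) + (-0.247088) + (-0.085928) + (-0.124039) + (-0.228293) + (-0.085928) + (-0.183138) + (-0.085928)) = 1.610318 (working shown to 6 dp, full precision carried).
With S = 9 species, ln S = 2.197225, so J = 1.610318/2.197225 = 0.732887, i.e. 0.7329 to 4 decimal places.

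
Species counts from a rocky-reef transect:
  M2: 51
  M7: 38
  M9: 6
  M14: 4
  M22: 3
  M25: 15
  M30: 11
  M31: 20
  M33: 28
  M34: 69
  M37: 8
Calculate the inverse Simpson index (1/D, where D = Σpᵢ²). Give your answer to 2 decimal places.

Total N = 51+38+6+4+3+15+11+20+28+69+8 = 253, so the proportions are 0.201581, 0.150198, 0.023715, 0.01581, 0.011858, 0.059289, 0.043478, 0.079051, 0.110672, 0.272727, 0.031621 (working shown to 6 dp, full precision carried).
D = 0.201581² + 0.150198² + 0.023715² + 0.01581² + 0.011858² + 0.059289² + 0.043478² + 0.079051² + 0.110672² + 0.272727² + 0.031621² = 0.040635 + 0.022559 + 0.000562 + 0.000250 + 0.000141 + 0.003515 + 0.001890 + 0.006249 + 0.012248 + 0.074380 + 0.001000 = 0.163430.
So 1/D = 6.1188, i.e. 6.12 to 2 decimal places.

6.12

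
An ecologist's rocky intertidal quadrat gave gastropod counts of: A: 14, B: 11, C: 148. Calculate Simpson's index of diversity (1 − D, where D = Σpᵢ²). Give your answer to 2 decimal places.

Total N = 14+11+148 = 173, so the proportions are 0.0809, 0.0636, 0.8555 (working shown to 4 dp, full precision carried).
D = 0.0809² + 0.0636² + 0.8555² = 0.0065 + 0.0040 + 0.7319 = 0.7425.
So 1 − D = 0.2575, i.e. 0.26 to 2 decimal places.

0.26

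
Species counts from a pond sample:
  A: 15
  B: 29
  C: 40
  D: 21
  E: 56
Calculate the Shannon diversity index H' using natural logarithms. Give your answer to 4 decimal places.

Total N = 15+29+40+21+56 = 161, so the proportions are 0.093168, 0.180124, 0.248447, 0.130435, 0.347826 (working shown to 6 dp, full precision carried).
Each pᵢ ln pᵢ term: 0.093168×(-2.373354)=-0.221120, 0.180124×(-1.714109)=-0.308752, 0.248447×(-1.392525)=-0.345969, 0.130435×(-2.036882)=-0.265680, 0.347826×(-1.056053)=-0.367323.
Sum = -1.508844, so H' = 1.5088.

1.5088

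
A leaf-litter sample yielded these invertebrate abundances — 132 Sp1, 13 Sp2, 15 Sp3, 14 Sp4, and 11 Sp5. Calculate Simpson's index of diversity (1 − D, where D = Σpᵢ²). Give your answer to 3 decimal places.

0.470

Total N = 132+13+15+14+11 = 185, so the proportions are 0.71351, 0.07027, 0.08108, 0.07568, 0.05946 (working shown to 5 dp, full precision carried).
D = 0.71351² + 0.07027² + 0.08108² + 0.07568² + 0.05946² = 0.50910 + 0.00494 + 0.00657 + 0.00573 + 0.00354 = 0.52988.
So 1 − D = 0.47012, i.e. 0.470 to 3 decimal places.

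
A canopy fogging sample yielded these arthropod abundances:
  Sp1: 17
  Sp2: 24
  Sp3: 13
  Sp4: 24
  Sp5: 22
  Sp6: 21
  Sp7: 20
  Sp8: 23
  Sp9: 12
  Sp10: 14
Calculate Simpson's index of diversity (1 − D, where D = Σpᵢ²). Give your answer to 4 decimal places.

Total N = 17+24+13+24+22+21+20+23+12+14 = 190, so the proportions are 0.089474, 0.126316, 0.068421, 0.126316, 0.115789, 0.110526, 0.105263, 0.121053, 0.063158, 0.073684 (working shown to 6 dp, full precision carried).
D = 0.089474² + 0.126316² + 0.068421² + 0.126316² + 0.115789² + 0.110526² + 0.105263² + 0.121053² + 0.063158² + 0.073684² = 0.008006 + 0.015956 + 0.004681 + 0.015956 + 0.013407 + 0.012216 + 0.011080 + 0.014654 + 0.003989 + 0.005429 = 0.105374.
So 1 − D = 0.894626, i.e. 0.8946 to 4 decimal places.

0.8946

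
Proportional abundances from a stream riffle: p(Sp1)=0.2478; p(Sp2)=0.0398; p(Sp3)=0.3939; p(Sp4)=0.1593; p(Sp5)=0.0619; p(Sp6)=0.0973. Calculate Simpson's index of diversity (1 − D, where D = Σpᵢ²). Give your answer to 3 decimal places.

0.743

D = 0.2478² + 0.0398² + 0.3939² + 0.1593² + 0.0619² + 0.0973² = 0.06140 + 0.00158 + 0.15516 + 0.02538 + 0.00383 + 0.00947 = 0.25682 (working shown to 5 dp, full precision carried).
So 1 − D = 0.74318, i.e. 0.743 to 3 decimal places.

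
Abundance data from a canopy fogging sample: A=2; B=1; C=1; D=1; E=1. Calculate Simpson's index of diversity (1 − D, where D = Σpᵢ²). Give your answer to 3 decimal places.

Total N = 2+1+1+1+1 = 6, so the proportions are 0.33333, 0.16667, 0.16667, 0.16667, 0.16667 (working shown to 5 dp, full precision carried).
D = 0.33333² + 0.16667² + 0.16667² + 0.16667² + 0.16667² = 0.11111 + 0.02778 + 0.02778 + 0.02778 + 0.02778 = 0.22222.
So 1 − D = 0.77778, i.e. 0.778 to 3 decimal places.

0.778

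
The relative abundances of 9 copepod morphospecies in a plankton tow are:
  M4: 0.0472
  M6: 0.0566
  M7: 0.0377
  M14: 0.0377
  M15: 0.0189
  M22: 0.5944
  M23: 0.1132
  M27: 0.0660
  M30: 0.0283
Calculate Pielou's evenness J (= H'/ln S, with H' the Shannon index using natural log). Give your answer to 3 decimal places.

H' = −Σ pᵢ ln pᵢ = −((-0.14412) + (-0.16254) + (-0.12358) + (-0.12358) + (-0.07501) + (-0.30921) + (-0.24662) + (-0.17939) + (-0.10089)) = 1.46494 (working shown to 5 dp, full precision carried).
With S = 9 species, ln S = 2.19722, so J = 1.46494/2.19722 = 0.66672, i.e. 0.667 to 3 decimal places.

0.667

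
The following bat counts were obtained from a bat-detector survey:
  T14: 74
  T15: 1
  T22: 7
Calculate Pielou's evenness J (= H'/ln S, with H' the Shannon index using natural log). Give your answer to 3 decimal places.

Total N = 74+1+7 = 82, so the proportions are 0.90244, 0.0122, 0.08537 (working shown to 5 dp, full precision carried).
H' = −Σ pᵢ ln pᵢ = −((-0.09264) + (-0.05374) + (-0.21007)) = 0.35645.
With S = 3 species, ln S = 1.09861, so J = 0.35645/1.09861 = 0.32445, i.e. 0.324 to 3 decimal places.

0.324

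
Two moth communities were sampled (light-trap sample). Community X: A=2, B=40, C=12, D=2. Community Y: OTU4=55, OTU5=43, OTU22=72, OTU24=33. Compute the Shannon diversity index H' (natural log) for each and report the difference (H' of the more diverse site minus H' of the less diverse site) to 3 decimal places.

0.537

Community X: N=56, proportions 0.035714, 0.714286, 0.214286, 0.035714, giving H' = 0.808447 (working shown to 6 dp, full precision carried).
Community Y: N=203, proportions 0.270936, 0.211823, 0.35468, 0.162562, giving H' = 1.345523.
Difference = |0.808447 − 1.345523| = 0.537076, i.e. 0.537 to 3 decimal places.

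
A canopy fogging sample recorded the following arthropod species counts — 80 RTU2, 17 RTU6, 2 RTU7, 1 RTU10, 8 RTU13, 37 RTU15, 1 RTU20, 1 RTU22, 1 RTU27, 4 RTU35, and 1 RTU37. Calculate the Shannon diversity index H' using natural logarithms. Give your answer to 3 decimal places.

1.397

Total N = 80+17+2+1+8+37+1+1+1+4+1 = 153, so the proportions are 0.52288, 0.11111, 0.01307, 0.00654, 0.05229, 0.24183, 0.00654, 0.00654, 0.00654, 0.02614, 0.00654 (working shown to 5 dp, full precision carried).
Each pᵢ ln pᵢ term: 0.52288×(-0.64841)=-0.33904, 0.11111×(-2.19722)=-0.24414, 0.01307×(-4.33729)=-0.05670, 0.00654×(-5.03044)=-0.03288, 0.05229×(-2.95100)=-0.15430, 0.24183×(-1.41952)=-0.34328, 0.00654×(-5.03044)=-0.03288, 0.00654×(-5.03044)=-0.03288, 0.00654×(-5.03044)=-0.03288, 0.02614×(-3.64414)=-0.09527, 0.00654×(-5.03044)=-0.03288.
Sum = -1.39712, so H' = 1.397.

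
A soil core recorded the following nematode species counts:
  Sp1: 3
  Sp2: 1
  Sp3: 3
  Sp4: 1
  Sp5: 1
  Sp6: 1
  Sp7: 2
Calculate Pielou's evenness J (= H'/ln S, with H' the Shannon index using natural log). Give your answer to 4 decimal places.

0.9353

Total N = 3+1+3+1+1+1+2 = 12, so the proportions are 0.25, 0.083333, 0.25, 0.083333, 0.083333, 0.083333, 0.166667 (working shown to 6 dp, full precision carried).
H' = −Σ pᵢ ln pᵢ = −((-0.346574) + (-0.207076) + (-0.346574) + (-0.207076) + (-0.207076) + (-0.207076) + (-0.298627)) = 1.820076.
With S = 7 species, ln S = 1.945910, so J = 1.820076/1.945910 = 0.935334, i.e. 0.9353 to 4 decimal places.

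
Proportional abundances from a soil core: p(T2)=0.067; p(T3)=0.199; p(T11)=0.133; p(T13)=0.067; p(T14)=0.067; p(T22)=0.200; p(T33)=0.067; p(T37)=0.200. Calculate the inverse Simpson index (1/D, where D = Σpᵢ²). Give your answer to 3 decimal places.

6.441

D = 0.067² + 0.199² + 0.133² + 0.067² + 0.067² + 0.2² + 0.067² + 0.2² = 0.0044890 + 0.0396010 + 0.0176890 + 0.0044890 + 0.0044890 + 0.0400000 + 0.0044890 + 0.0400000 = 0.1552460 (working shown to 7 dp, full precision carried).
So 1/D = 6.44139, i.e. 6.441 to 3 decimal places.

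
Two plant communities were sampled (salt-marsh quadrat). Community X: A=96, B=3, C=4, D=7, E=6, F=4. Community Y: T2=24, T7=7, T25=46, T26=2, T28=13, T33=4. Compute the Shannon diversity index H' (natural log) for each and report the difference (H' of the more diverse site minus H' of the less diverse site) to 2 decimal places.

Community X: N=120, proportions 0.8, 0.025, 0.0333, 0.0583, 0.05, 0.0333, giving H' = 0.8130 (working shown to 4 dp, full precision carried).
Community Y: N=96, proportions 0.25, 0.0729, 0.4792, 0.0208, 0.1354, 0.0417, giving H' = 1.3738.
Difference = |0.8130 − 1.3738| = 0.5608, i.e. 0.56 to 2 decimal places.

0.56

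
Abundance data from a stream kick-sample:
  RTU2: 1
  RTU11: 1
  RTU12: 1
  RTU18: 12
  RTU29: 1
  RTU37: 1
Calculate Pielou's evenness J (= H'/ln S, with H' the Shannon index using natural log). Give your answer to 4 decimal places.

0.6023

Total N = 1+1+1+12+1+1 = 17, so the proportions are 0.058824, 0.058824, 0.058824, 0.705882, 0.058824, 0.058824 (working shown to 6 dp, full precision carried).
H' = −Σ pᵢ ln pᵢ = −((-0.166660) + (-0.166660) + (-0.166660) + (-0.245864) + (-0.166660) + (-0.166660)) = 1.079162.
With S = 6 species, ln S = 1.791759, so J = 1.079162/1.791759 = 0.602292, i.e. 0.6023 to 4 decimal places.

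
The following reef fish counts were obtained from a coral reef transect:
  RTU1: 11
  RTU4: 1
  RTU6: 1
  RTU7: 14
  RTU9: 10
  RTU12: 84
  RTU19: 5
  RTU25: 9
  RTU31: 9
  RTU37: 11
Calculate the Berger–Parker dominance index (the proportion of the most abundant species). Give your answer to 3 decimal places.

0.542

Total N = 11+1+1+14+10+84+5+9+9+11 = 155, so the proportions are 0.07097, 0.00645, 0.00645, 0.09032, 0.06452, 0.54194, 0.03226, 0.05806, 0.05806, 0.07097 (working shown to 5 dp, full precision carried).
The largest proportion is 0.54194, i.e. d = 0.542 to 3 decimal places.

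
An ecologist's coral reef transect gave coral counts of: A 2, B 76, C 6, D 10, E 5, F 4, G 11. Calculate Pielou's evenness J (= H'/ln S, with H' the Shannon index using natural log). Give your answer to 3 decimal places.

Total N = 2+76+6+10+5+4+11 = 114, so the proportions are 0.01754, 0.66667, 0.05263, 0.08772, 0.04386, 0.03509, 0.09649 (working shown to 5 dp, full precision carried).
H' = −Σ pᵢ ln pᵢ = −((-0.07093) + (-0.27031) + (-0.15497) + (-0.21347) + (-0.13714) + (-0.11754) + (-0.22563)) = 1.18999.
With S = 7 species, ln S = 1.94591, so J = 1.18999/1.94591 = 0.61153, i.e. 0.612 to 3 decimal places.

0.612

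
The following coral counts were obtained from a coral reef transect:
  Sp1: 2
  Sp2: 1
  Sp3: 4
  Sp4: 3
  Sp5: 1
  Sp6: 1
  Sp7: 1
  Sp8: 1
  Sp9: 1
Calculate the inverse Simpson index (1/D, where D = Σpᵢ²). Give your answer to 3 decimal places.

6.429

Total N = 2+1+4+3+1+1+1+1+1 = 15, so the proportions are 0.1333333, 0.0666667, 0.2666667, 0.2, 0.0666667, 0.0666667, 0.0666667, 0.0666667, 0.0666667 (working shown to 7 dp, full precision carried).
D = 0.1333333² + 0.0666667² + 0.2666667² + 0.2² + 0.0666667² + 0.0666667² + 0.0666667² + 0.0666667² + 0.0666667² = 0.0177778 + 0.0044444 + 0.0711111 + 0.0400000 + 0.0044444 + 0.0044444 + 0.0044444 + 0.0044444 + 0.0044444 = 0.1555556.
So 1/D = 6.42857, i.e. 6.429 to 3 decimal places.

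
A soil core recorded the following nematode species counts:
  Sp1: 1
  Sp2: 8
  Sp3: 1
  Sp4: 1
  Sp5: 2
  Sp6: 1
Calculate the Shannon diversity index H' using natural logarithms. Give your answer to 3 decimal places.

1.352

Total N = 1+8+1+1+2+1 = 14, so the proportions are 0.07143, 0.57143, 0.07143, 0.07143, 0.14286, 0.07143 (working shown to 5 dp, full precision carried).
Each pᵢ ln pᵢ term: 0.07143×(-2.63906)=-0.18850, 0.57143×(-0.55962)=-0.31978, 0.07143×(-2.63906)=-0.18850, 0.07143×(-2.63906)=-0.18850, 0.14286×(-1.94591)=-0.27799, 0.07143×(-2.63906)=-0.18850.
Sum = -1.35178, so H' = 1.352.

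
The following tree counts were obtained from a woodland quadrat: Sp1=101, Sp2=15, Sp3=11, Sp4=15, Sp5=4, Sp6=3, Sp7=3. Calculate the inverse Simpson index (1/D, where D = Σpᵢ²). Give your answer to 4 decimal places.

2.1381

Total N = 101+15+11+15+4+3+3 = 152, so the proportions are 0.6644737, 0.0986842, 0.0723684, 0.0986842, 0.0263158, 0.0197368, 0.0197368 (working shown to 7 dp, full precision carried).
D = 0.6644737² + 0.0986842² + 0.0723684² + 0.0986842² + 0.0263158² + 0.0197368² + 0.0197368² = 0.4415253 + 0.0097386 + 0.0052372 + 0.0097386 + 0.0006925 + 0.0003895 + 0.0003895 = 0.4677112.
So 1/D = 2.138071, i.e. 2.1381 to 4 decimal places.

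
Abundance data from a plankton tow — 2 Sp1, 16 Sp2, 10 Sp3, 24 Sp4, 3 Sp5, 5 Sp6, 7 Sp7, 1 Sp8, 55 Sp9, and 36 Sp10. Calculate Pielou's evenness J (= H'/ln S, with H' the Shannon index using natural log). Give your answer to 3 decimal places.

0.783

Total N = 2+16+10+24+3+5+7+1+55+36 = 159, so the proportions are 0.01258, 0.10063, 0.06289, 0.15094, 0.01887, 0.03145, 0.04403, 0.00629, 0.34591, 0.22642 (working shown to 5 dp, full precision carried).
H' = −Σ pᵢ ln pᵢ = −((-0.05504) + (-0.23108) + (-0.17398) + (-0.28541) + (-0.07491) + (-0.10879) + (-0.13749) + (-0.03188) + (-0.36721) + (-0.33631)) = 1.80210.
With S = 10 species, ln S = 2.30259, so J = 1.80210/2.30259 = 0.78264, i.e. 0.783 to 3 decimal places.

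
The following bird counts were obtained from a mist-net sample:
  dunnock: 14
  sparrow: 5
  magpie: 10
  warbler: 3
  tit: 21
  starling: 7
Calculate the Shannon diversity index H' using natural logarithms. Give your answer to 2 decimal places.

1.61

Total N = 14+5+10+3+21+7 = 60, so the proportions are 0.2333, 0.0833, 0.1667, 0.05, 0.35, 0.1167 (working shown to 4 dp, full precision carried).
Each pᵢ ln pᵢ term: 0.2333×(-1.4553)=-0.3396, 0.0833×(-2.4849)=-0.2071, 0.1667×(-1.7918)=-0.2986, 0.05×(-2.9957)=-0.1498, 0.35×(-1.0498)=-0.3674, 0.1167×(-2.1484)=-0.2507.
Sum = -1.6131, so H' = 1.61.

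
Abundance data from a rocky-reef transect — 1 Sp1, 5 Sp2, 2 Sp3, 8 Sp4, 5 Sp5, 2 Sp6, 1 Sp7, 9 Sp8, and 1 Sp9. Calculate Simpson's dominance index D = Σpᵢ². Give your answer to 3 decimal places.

Total N = 1+5+2+8+5+2+1+9+1 = 34, so the proportions are 0.02941, 0.14706, 0.05882, 0.23529, 0.14706, 0.05882, 0.02941, 0.26471, 0.02941 (working shown to 5 dp, full precision carried).
D = 0.02941² + 0.14706² + 0.05882² + 0.23529² + 0.14706² + 0.05882² + 0.02941² + 0.26471² + 0.02941² = 0.00087 + 0.02163 + 0.00346 + 0.05536 + 0.02163 + 0.00346 + 0.00087 + 0.07007 + 0.00087 = 0.17820.
To 3 decimal places, D = 0.178.

0.178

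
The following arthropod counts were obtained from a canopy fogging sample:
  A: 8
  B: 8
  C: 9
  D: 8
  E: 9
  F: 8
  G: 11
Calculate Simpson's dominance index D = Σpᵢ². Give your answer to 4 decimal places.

0.1449

Total N = 8+8+9+8+9+8+11 = 61, so the proportions are 0.131148, 0.131148, 0.147541, 0.131148, 0.147541, 0.131148, 0.180328 (working shown to 6 dp, full precision carried).
D = 0.131148² + 0.131148² + 0.147541² + 0.131148² + 0.147541² + 0.131148² + 0.180328² = 0.017200 + 0.017200 + 0.021768 + 0.017200 + 0.021768 + 0.017200 + 0.032518 = 0.144854.
To 4 decimal places, D = 0.1449.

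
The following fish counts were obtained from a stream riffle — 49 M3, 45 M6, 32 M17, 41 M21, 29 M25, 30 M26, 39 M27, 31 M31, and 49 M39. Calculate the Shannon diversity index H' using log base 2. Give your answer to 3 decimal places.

3.141

Total N = 49+45+32+41+29+30+39+31+49 = 345, so the proportions are 0.14203, 0.13043, 0.09275, 0.11884, 0.08406, 0.08696, 0.11304, 0.08986, 0.14203 (working shown to 5 dp, full precision carried).
Each pᵢ log₂ pᵢ term: 0.14203×(-2.81574)=-0.39992, 0.13043×(-2.93860)=-0.38330, 0.09275×(-3.43045)=-0.31819, 0.11884×(-3.07290)=-0.36519, 0.08406×(-3.57247)=-0.30029, 0.08696×(-3.52356)=-0.30640, 0.11304×(-3.14505)=-0.35553, 0.08986×(-3.47626)=-0.31236, 0.14203×(-2.81574)=-0.39992.
Sum = -3.14108, so H' = 3.141.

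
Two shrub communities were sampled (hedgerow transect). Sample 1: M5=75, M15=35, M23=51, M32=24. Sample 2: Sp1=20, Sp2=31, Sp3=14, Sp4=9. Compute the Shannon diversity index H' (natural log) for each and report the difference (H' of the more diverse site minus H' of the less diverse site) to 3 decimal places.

0.012

Sample 1: N=185, proportions 0.40541, 0.18919, 0.27568, 0.12973, giving H' = 1.30119 (working shown to 5 dp, full precision carried).
Sample 2: N=74, proportions 0.27027, 0.41892, 0.18919, 0.12162, giving H' = 1.28933.
Difference = |1.30119 − 1.28933| = 0.01186, i.e. 0.012 to 3 decimal places.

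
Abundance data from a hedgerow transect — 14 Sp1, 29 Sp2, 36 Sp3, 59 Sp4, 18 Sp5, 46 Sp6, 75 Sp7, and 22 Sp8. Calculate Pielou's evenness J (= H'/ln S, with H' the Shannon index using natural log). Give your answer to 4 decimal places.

0.9333

Total N = 14+29+36+59+18+46+75+22 = 299, so the proportions are 0.046823, 0.09699, 0.120401, 0.197324, 0.060201, 0.153846, 0.250836, 0.073579 (working shown to 6 dp, full precision carried).
H' = −Σ pᵢ ln pᵢ = −((-0.143342) + (-0.226292) + (-0.254881) + (-0.320239) + (-0.169168) + (-0.287970) + (-0.346895) + (-0.191996)) = 1.940783.
With S = 8 species, ln S = 2.079442, so J = 1.940783/2.079442 = 0.933319, i.e. 0.9333 to 4 decimal places.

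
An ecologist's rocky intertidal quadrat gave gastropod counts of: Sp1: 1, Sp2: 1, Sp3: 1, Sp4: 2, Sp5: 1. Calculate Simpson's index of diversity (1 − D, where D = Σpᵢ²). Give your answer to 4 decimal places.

Total N = 1+1+1+2+1 = 6, so the proportions are 0.166667, 0.166667, 0.166667, 0.333333, 0.166667 (working shown to 6 dp, full precision carried).
D = 0.166667² + 0.166667² + 0.166667² + 0.333333² + 0.166667² = 0.027778 + 0.027778 + 0.027778 + 0.111111 + 0.027778 = 0.222222.
So 1 − D = 0.777778, i.e. 0.7778 to 4 decimal places.

0.7778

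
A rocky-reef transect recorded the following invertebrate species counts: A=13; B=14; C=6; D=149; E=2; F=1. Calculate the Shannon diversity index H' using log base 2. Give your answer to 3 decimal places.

1.074

Total N = 13+14+6+149+2+1 = 185, so the proportions are 0.07027, 0.07568, 0.03243, 0.80541, 0.01081, 0.00541 (working shown to 5 dp, full precision carried).
Each pᵢ log₂ pᵢ term: 0.07027×(-3.83094)=-0.26920, 0.07568×(-3.72403)=-0.28182, 0.03243×(-4.94642)=-0.16042, 0.80541×(-0.31221)=-0.25146, 0.01081×(-6.53138)=-0.07061, 0.00541×(-7.53138)=-0.04071.
Sum = -1.07422, so H' = 1.074.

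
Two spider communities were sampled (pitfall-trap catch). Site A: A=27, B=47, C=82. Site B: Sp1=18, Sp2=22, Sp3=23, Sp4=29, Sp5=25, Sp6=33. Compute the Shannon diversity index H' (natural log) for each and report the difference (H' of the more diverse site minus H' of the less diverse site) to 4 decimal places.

0.7699

Site A: N=156, proportions 0.173077, 0.301282, 0.525641, giving H' = 1.003090 (working shown to 6 dp, full precision carried).
Site B: N=150, proportions 0.12, 0.146667, 0.153333, 0.193333, 0.166667, 0.22, giving H' = 1.772941.
Difference = |1.003090 − 1.772941| = 0.769851, i.e. 0.7699 to 4 decimal places.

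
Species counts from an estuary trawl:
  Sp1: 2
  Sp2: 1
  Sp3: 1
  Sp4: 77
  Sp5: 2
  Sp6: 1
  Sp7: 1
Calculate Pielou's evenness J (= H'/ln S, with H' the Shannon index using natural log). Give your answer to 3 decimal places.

0.244

Total N = 2+1+1+77+2+1+1 = 85, so the proportions are 0.02353, 0.01176, 0.01176, 0.90588, 0.02353, 0.01176, 0.01176 (working shown to 5 dp, full precision carried).
H' = −Σ pᵢ ln pᵢ = −((-0.08822) + (-0.05227) + (-0.05227) + (-0.08954) + (-0.08822) + (-0.05227) + (-0.05227)) = 0.47506.
With S = 7 species, ln S = 1.94591, so J = 0.47506/1.94591 = 0.24413, i.e. 0.244 to 3 decimal places.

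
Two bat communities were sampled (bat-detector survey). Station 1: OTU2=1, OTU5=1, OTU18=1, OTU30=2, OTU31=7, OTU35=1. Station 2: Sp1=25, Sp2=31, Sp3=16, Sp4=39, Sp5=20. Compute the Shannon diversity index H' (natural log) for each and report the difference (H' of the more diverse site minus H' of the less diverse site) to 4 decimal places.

Station 1: N=13, proportions 0.076923, 0.076923, 0.076923, 0.153846, 0.538462, 0.076923, giving H' = 1.410514 (working shown to 6 dp, full precision carried).
Station 2: N=131, proportions 0.19084, 0.236641, 0.122137, 0.29771, 0.152672, giving H' = 1.561606.
Difference = |1.410514 − 1.561606| = 0.151092, i.e. 0.1511 to 4 decimal places.

0.1511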